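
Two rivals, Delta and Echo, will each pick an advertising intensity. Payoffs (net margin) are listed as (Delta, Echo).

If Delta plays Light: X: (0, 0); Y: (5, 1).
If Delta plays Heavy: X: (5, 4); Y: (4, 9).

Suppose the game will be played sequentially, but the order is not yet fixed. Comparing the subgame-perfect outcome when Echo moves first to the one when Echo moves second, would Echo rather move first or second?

first

If Delta leads: Echo's best replies are Light→Y, Heavy→Y; Delta's induced payoffs 5, 4; outcome (Light, Y), payoffs (5, 1).
If Echo leads: Delta's best replies are X→Heavy, Y→Light; Echo's induced payoffs 4, 1; outcome (Heavy, X), payoffs (5, 4).
Echo gets 4 moving first and 1 moving second, so Echo prefers to move first.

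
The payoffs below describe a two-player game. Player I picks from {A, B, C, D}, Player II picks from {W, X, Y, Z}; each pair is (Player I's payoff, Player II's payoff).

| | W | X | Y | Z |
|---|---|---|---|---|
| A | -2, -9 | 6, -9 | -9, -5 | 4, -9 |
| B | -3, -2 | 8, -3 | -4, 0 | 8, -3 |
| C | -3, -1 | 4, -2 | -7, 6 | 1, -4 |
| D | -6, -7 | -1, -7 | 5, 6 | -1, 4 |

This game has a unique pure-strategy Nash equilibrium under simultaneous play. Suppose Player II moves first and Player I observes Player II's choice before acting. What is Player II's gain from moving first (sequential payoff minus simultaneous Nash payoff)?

Player I best-responds to each possible Player II move:
- W: Player I compares -2, -3, -3, -6 and picks A; Player II would get -9.
- X: Player I compares 6, 8, 4, -1 and picks B; Player II would get -3.
- Y: Player I compares -9, -4, -7, 5 and picks D; Player II would get 6.
- Z: Player I compares 4, 8, 1, -1 and picks B; Player II would get -3.
Player II's induced payoffs are -9, -3, 6, -3, so Player II commits to Y. Subgame-perfect outcome: (D, Y) with payoffs (5, 6).
For the simultaneous game, intersect best replies.
Player I's best replies: W→A; X→B; Y→D; Z→B.
Player II's best replies: A→Y; B→Y; C→Y; D→Y.
The unique mutual best reply is (D, Y), giving (5, 6).
Player II's commitment gain: 6 − 6 = 0.

0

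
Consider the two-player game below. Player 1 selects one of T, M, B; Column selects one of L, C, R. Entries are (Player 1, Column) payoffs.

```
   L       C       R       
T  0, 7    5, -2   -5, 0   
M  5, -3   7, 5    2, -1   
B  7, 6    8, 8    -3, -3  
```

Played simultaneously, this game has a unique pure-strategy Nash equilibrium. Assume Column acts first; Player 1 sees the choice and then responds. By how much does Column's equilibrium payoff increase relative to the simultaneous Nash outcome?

0

Solve by backward induction (Column leads).
- L: BR = B, leader payoff 6.
- C: BR = B, leader payoff 8.
- R: BR = M, leader payoff -1.
Maximizing over 6, 8, -1, Column chooses C. Subgame-perfect outcome: (B, C) with payoffs (8, 8).
For the simultaneous game, intersect best replies.
Player 1's best replies: L→B; C→B; R→M.
Column's best replies: T→L; M→C; B→C.
Only (B, C) has each player best-responding; Nash payoffs (8, 8).
Column's commitment gain: 8 − 8 = 0.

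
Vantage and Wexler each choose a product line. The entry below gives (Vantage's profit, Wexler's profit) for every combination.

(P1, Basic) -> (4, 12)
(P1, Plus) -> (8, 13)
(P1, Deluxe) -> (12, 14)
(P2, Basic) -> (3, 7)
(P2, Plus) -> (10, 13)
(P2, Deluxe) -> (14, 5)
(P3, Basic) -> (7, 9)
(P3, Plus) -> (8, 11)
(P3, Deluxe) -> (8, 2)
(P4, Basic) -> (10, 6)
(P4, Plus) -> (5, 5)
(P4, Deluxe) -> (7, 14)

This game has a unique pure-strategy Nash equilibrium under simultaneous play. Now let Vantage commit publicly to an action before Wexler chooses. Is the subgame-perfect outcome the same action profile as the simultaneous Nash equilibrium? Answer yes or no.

no

Work backward from Wexler's decision.
- P1 → Wexler plays Deluxe (best of 12, 13, 14); Vantage gets 12.
- P2 → Wexler plays Plus (best of 7, 13, 5); Vantage gets 10.
- P3 → Wexler plays Plus (best of 9, 11, 2); Vantage gets 8.
- P4 → Wexler plays Deluxe (best of 6, 5, 14); Vantage gets 7.
Vantage's induced payoffs are 12, 10, 8, 7, so Vantage commits to P1. Subgame-perfect outcome: (P1, Deluxe) with payoffs (12, 14).
Under simultaneous play:
Vantage's best replies: Basic→P4; Plus→P2; Deluxe→P2.
Wexler's best replies: P1→Deluxe; P2→Plus; P3→Plus; P4→Deluxe.
The unique mutual best reply is (P2, Plus), giving (10, 13).
Sequential outcome (P1, Deluxe) differs from the Nash profile (P2, Plus).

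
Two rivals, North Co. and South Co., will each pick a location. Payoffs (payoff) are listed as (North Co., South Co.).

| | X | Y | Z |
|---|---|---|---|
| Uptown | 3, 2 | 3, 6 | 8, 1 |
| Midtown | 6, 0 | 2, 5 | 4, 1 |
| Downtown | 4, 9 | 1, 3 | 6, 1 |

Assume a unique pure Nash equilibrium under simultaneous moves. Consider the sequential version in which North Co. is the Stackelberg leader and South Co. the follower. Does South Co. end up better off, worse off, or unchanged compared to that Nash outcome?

better off

Work backward from South Co.'s decision.
- Uptown: South Co. compares 2, 6, 1 and picks Y; North Co. would get 3.
- Midtown: South Co. compares 0, 5, 1 and picks Y; North Co. would get 2.
- Downtown: South Co. compares 9, 3, 1 and picks X; North Co. would get 4.
North Co.'s induced payoffs are 3, 2, 4, so North Co. commits to Downtown. Subgame-perfect outcome: (Downtown, X) with payoffs (4, 9).
Under simultaneous play:
North Co.'s best replies: X→Midtown; Y→Uptown; Z→Uptown.
South Co.'s best replies: Uptown→Y; Midtown→Y; Downtown→X.
The unique mutual best reply is (Uptown, Y), giving (3, 6).
South Co. earns 9 sequentially versus 6 at the Nash outcome: better off.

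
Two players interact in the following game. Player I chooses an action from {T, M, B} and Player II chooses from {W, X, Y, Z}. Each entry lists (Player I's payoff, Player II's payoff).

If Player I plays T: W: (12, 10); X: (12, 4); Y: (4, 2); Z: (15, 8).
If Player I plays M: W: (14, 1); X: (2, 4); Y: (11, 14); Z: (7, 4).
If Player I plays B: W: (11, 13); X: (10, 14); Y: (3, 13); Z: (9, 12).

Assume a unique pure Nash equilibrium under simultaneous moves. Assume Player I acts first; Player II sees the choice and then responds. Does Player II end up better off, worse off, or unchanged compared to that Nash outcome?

worse off

Solve by backward induction (Player I leads).
- T: BR = W, leader payoff 12.
- M: BR = Y, leader payoff 11.
- B: BR = X, leader payoff 10.
Among 12, 11, 10, the best is 12 at T. Subgame-perfect outcome: (T, W) with payoffs (12, 10).
Under simultaneous play:
Player I's best replies: W→M; X→T; Y→M; Z→T.
Player II's best replies: T→W; M→Y; B→X.
The unique mutual best reply is (M, Y), giving (11, 14).
Player II earns 10 sequentially versus 14 at the Nash outcome: worse off.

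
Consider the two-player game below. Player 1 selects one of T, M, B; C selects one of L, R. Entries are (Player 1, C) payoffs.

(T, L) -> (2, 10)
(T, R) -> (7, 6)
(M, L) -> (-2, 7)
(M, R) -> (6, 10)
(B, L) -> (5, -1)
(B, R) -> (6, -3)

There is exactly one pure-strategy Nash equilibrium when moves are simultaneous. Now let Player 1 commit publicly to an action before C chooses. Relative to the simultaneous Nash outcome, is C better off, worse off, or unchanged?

Solve by backward induction (Player 1 leads).
- T: BR = L, leader payoff 2.
- M: BR = R, leader payoff 6.
- B: BR = L, leader payoff 5.
Maximizing over 2, 6, 5, Player 1 chooses M. Subgame-perfect outcome: (M, R) with payoffs (6, 10).
Under simultaneous play:
Player 1's best replies: L→B; R→T.
C's best replies: T→L; M→R; B→L.
The unique mutual best reply is (B, L), giving (5, -1).
C earns 10 sequentially versus -1 at the Nash outcome: better off.

better off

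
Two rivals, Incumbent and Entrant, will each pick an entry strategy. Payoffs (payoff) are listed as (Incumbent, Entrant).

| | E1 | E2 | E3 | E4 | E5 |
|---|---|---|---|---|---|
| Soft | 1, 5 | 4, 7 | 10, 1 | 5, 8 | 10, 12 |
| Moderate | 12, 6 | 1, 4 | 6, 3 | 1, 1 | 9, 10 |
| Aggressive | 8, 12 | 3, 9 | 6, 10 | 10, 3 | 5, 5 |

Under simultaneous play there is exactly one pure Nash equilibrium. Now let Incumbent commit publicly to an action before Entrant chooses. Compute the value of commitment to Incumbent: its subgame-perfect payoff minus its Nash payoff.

Entrant best-responds to each possible Incumbent move:
- Soft: BR = E5, leader payoff 10.
- Moderate: BR = E5, leader payoff 9.
- Aggressive: BR = E1, leader payoff 8.
Incumbent's induced payoffs are 10, 9, 8, so Incumbent commits to Soft. Subgame-perfect outcome: (Soft, E5) with payoffs (10, 12).
Now find the simultaneous Nash equilibrium.
Incumbent's best replies: E1→Moderate; E2→Soft; E3→Soft; E4→Aggressive; E5→Soft.
Entrant's best replies: Soft→E5; Moderate→E5; Aggressive→E1.
Only (Soft, E5) has each player best-responding; Nash payoffs (10, 12).
Incumbent's commitment gain: 10 − 10 = 0.

0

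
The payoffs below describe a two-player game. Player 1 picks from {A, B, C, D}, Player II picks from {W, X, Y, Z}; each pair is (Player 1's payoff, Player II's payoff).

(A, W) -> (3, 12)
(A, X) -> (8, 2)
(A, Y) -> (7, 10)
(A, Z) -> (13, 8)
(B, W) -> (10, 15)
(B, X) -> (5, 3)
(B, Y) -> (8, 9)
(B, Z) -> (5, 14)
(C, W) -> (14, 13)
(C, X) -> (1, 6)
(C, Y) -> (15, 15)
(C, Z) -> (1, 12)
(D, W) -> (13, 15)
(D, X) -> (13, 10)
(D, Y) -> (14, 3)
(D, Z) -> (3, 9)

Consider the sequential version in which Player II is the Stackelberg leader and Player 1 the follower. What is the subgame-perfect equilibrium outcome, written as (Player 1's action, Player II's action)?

(C, Y)

Backward induction with Player II moving first.
- W: Player 1 compares 3, 10, 14, 13 and picks C; Player II would get 13.
- X: Player 1 compares 8, 5, 1, 13 and picks D; Player II would get 10.
- Y: Player 1 compares 7, 8, 15, 14 and picks C; Player II would get 15.
- Z: Player 1 compares 13, 5, 1, 3 and picks A; Player II would get 8.
Among 13, 10, 15, 8, the best is 15 at Y. Subgame-perfect outcome: (C, Y) with payoffs (15, 15).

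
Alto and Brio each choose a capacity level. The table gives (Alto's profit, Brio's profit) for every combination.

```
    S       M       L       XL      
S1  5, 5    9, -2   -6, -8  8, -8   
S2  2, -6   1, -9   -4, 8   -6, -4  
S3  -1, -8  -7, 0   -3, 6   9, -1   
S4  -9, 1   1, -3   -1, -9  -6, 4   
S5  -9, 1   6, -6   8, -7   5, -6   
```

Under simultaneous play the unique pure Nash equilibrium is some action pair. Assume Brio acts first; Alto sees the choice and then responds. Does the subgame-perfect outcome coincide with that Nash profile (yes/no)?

Work backward from Alto's decision.
- S: Alto compares 5, 2, -1, -9, -9 and picks S1; Brio would get 5.
- M: Alto compares 9, 1, -7, 1, 6 and picks S1; Brio would get -2.
- L: Alto compares -6, -4, -3, -1, 8 and picks S5; Brio would get -7.
- XL: Alto compares 8, -6, 9, -6, 5 and picks S3; Brio would get -1.
Among 5, -2, -7, -1, the best is 5 at S. Subgame-perfect outcome: (S1, S) with payoffs (5, 5).
Now find the simultaneous Nash equilibrium.
Alto's best replies: S→S1; M→S1; L→S5; XL→S3.
Brio's best replies: S1→S; S2→L; S3→L; S4→XL; S5→S.
The unique mutual best reply is (S1, S), giving (5, 5).
Sequential outcome (S1, S) coincides with the Nash profile (S1, S).

yes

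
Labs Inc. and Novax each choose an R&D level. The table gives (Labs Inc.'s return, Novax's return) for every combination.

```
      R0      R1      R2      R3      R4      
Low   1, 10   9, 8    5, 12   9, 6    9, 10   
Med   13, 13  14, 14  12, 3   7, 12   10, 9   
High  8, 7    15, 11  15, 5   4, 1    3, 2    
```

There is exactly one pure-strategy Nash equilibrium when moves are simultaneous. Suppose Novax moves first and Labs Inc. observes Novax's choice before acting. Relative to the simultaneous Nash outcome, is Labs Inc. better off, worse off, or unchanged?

Solve by backward induction (Novax leads).
- R0 → Labs Inc. plays Med (best of 1, 13, 8); Novax gets 13.
- R1 → Labs Inc. plays High (best of 9, 14, 15); Novax gets 11.
- R2 → Labs Inc. plays High (best of 5, 12, 15); Novax gets 5.
- R3 → Labs Inc. plays Low (best of 9, 7, 4); Novax gets 6.
- R4 → Labs Inc. plays Med (best of 9, 10, 3); Novax gets 9.
Novax's induced payoffs are 13, 11, 5, 6, 9, so Novax commits to R0. Subgame-perfect outcome: (Med, R0) with payoffs (13, 13).
For the simultaneous game, intersect best replies.
Labs Inc.'s best replies: R0→Med; R1→High; R2→High; R3→Low; R4→Med.
Novax's best replies: Low→R2; Med→R1; High→R1.
The unique mutual best reply is (High, R1), giving (15, 11).
Labs Inc. earns 13 sequentially versus 15 at the Nash outcome: worse off.

worse off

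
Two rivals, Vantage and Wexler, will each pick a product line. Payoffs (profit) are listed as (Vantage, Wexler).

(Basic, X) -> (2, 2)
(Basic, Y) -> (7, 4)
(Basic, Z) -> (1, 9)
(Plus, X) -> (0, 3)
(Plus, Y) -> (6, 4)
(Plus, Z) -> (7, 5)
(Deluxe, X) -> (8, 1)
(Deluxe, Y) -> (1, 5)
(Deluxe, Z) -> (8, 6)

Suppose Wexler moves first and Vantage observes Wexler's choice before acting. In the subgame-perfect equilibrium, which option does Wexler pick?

Vantage best-responds to each possible Wexler move:
- X: Vantage compares 2, 0, 8 and picks Deluxe; Wexler would get 1.
- Y: Vantage compares 7, 6, 1 and picks Basic; Wexler would get 4.
- Z: Vantage compares 1, 7, 8 and picks Deluxe; Wexler would get 6.
Wexler's induced payoffs are 1, 4, 6, so Wexler commits to Z. Subgame-perfect outcome: (Deluxe, Z) with payoffs (8, 6).

Z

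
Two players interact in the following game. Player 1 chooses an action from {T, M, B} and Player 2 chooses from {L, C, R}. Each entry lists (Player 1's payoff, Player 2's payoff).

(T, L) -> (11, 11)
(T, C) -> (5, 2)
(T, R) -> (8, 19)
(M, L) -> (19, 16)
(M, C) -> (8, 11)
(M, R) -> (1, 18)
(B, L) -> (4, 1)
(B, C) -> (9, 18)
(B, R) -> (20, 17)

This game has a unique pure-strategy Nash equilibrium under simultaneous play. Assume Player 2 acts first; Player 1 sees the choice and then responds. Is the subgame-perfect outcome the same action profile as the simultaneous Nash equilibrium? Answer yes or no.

yes

Work backward from Player 1's decision.
- L → Player 1 plays M (best of 11, 19, 4); Player 2 gets 16.
- C → Player 1 plays B (best of 5, 8, 9); Player 2 gets 18.
- R → Player 1 plays B (best of 8, 1, 20); Player 2 gets 17.
Player 2's induced payoffs are 16, 18, 17, so Player 2 commits to C. Subgame-perfect outcome: (B, C) with payoffs (9, 18).
Under simultaneous play:
Player 1's best replies: L→M; C→B; R→B.
Player 2's best replies: T→R; M→R; B→C.
Only (B, C) has each player best-responding; Nash payoffs (9, 18).
Sequential outcome (B, C) coincides with the Nash profile (B, C).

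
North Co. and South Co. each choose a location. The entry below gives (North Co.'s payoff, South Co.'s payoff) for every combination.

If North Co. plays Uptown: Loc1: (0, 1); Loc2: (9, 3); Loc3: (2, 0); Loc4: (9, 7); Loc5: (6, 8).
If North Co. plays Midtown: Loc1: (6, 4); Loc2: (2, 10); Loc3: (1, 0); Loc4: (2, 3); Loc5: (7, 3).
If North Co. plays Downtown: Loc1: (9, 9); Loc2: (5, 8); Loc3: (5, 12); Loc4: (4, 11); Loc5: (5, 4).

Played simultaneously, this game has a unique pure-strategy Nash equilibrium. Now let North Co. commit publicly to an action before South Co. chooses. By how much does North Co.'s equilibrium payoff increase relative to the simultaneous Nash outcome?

Solve by backward induction (North Co. leads).
- Uptown: BR = Loc5, leader payoff 6.
- Midtown: BR = Loc2, leader payoff 2.
- Downtown: BR = Loc3, leader payoff 5.
Among 6, 2, 5, the best is 6 at Uptown. Subgame-perfect outcome: (Uptown, Loc5) with payoffs (6, 8).
Under simultaneous play:
North Co.'s best replies: Loc1→Downtown; Loc2→Uptown; Loc3→Downtown; Loc4→Uptown; Loc5→Midtown.
South Co.'s best replies: Uptown→Loc5; Midtown→Loc2; Downtown→Loc3.
The unique mutual best reply is (Downtown, Loc3), giving (5, 12).
North Co.'s commitment gain: 6 − 5 = 1.

1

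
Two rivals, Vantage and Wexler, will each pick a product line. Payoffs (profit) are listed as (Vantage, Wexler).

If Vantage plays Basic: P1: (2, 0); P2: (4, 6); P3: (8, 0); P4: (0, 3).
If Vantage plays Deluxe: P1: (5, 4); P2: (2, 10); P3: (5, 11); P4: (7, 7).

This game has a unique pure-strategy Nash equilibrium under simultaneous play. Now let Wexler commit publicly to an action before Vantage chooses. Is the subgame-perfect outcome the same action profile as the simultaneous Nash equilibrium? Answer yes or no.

Vantage best-responds to each possible Wexler move:
- P1: BR = Deluxe, leader payoff 4.
- P2: BR = Basic, leader payoff 6.
- P3: BR = Basic, leader payoff 0.
- P4: BR = Deluxe, leader payoff 7.
Among 4, 6, 0, 7, the best is 7 at P4. Subgame-perfect outcome: (Deluxe, P4) with payoffs (7, 7).
Now find the simultaneous Nash equilibrium.
Vantage's best replies: P1→Deluxe; P2→Basic; P3→Basic; P4→Deluxe.
Wexler's best replies: Basic→P2; Deluxe→P3.
The unique mutual best reply is (Basic, P2), giving (4, 6).
Sequential outcome (Deluxe, P4) differs from the Nash profile (Basic, P2).

no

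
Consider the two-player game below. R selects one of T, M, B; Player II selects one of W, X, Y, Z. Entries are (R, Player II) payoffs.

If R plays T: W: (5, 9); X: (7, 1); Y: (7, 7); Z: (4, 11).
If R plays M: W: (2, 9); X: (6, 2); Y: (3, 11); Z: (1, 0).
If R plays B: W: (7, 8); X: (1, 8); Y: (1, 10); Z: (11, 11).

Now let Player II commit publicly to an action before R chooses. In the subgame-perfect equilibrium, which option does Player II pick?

Work backward from R's decision.
- W → R plays B (best of 5, 2, 7); Player II gets 8.
- X → R plays T (best of 7, 6, 1); Player II gets 1.
- Y → R plays T (best of 7, 3, 1); Player II gets 7.
- Z → R plays B (best of 4, 1, 11); Player II gets 11.
Maximizing over 8, 1, 7, 11, Player II chooses Z. Subgame-perfect outcome: (B, Z) with payoffs (11, 11).

Z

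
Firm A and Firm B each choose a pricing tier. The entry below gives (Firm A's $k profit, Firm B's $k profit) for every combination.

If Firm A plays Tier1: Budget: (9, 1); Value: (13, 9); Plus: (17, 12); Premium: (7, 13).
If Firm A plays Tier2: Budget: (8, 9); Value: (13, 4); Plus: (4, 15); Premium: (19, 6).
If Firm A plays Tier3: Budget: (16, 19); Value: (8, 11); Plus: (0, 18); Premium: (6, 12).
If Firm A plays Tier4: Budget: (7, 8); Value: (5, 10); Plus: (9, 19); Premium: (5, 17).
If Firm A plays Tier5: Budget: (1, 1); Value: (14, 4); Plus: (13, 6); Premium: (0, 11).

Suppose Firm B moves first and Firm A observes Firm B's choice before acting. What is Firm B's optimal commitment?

Solve by backward induction (Firm B leads).
- Budget: BR = Tier3, leader payoff 19.
- Value: BR = Tier5, leader payoff 4.
- Plus: BR = Tier1, leader payoff 12.
- Premium: BR = Tier2, leader payoff 6.
Among 19, 4, 12, 6, the best is 19 at Budget. Subgame-perfect outcome: (Tier3, Budget) with payoffs (16, 19).

Budget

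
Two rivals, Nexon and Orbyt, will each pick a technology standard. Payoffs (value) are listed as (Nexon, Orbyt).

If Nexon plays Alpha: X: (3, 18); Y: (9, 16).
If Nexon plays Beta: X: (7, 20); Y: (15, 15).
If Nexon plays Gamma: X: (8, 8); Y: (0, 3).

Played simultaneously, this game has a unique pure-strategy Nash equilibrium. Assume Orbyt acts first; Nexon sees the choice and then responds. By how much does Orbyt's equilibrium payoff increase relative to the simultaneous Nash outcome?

7

Nexon best-responds to each possible Orbyt move:
- X: BR = Gamma, leader payoff 8.
- Y: BR = Beta, leader payoff 15.
Among 8, 15, the best is 15 at Y. Subgame-perfect outcome: (Beta, Y) with payoffs (15, 15).
Now find the simultaneous Nash equilibrium.
Nexon's best replies: X→Gamma; Y→Beta.
Orbyt's best replies: Alpha→X; Beta→X; Gamma→X.
The unique mutual best reply is (Gamma, X), giving (8, 8).
Orbyt's commitment gain: 15 − 8 = 7.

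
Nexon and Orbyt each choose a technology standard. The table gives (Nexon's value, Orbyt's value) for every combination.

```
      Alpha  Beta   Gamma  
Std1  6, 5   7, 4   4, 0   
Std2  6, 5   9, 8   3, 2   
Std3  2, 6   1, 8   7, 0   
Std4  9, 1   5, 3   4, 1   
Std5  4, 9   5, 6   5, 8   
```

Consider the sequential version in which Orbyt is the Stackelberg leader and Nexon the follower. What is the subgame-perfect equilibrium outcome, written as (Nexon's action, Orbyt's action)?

(Std2, Beta)

Nexon best-responds to each possible Orbyt move:
- Alpha → Nexon plays Std4 (best of 6, 6, 2, 9, 4); Orbyt gets 1.
- Beta → Nexon plays Std2 (best of 7, 9, 1, 5, 5); Orbyt gets 8.
- Gamma → Nexon plays Std3 (best of 4, 3, 7, 4, 5); Orbyt gets 0.
Maximizing over 1, 8, 0, Orbyt chooses Beta. Subgame-perfect outcome: (Std2, Beta) with payoffs (9, 8).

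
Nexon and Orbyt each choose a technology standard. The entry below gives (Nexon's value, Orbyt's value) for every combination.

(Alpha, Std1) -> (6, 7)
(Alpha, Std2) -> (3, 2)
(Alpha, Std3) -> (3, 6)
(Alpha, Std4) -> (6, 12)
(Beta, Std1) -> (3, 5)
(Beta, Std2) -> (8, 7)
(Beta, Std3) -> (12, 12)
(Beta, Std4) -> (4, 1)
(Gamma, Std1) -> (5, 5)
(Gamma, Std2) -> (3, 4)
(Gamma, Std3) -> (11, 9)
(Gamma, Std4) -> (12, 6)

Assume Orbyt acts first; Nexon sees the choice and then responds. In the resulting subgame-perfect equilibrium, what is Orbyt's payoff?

12

Solve by backward induction (Orbyt leads).
- Std1: BR = Alpha, leader payoff 7.
- Std2: BR = Beta, leader payoff 7.
- Std3: BR = Beta, leader payoff 12.
- Std4: BR = Gamma, leader payoff 6.
Orbyt's induced payoffs are 7, 7, 12, 6, so Orbyt commits to Std3. Subgame-perfect outcome: (Beta, Std3) with payoffs (12, 12).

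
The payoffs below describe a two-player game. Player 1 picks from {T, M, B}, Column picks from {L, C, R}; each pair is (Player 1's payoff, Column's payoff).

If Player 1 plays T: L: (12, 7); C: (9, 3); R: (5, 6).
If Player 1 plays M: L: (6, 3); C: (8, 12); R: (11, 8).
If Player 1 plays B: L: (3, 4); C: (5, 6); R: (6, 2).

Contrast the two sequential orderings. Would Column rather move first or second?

first

If Player 1 leads: Column's best replies are T→L, M→C, B→C; Player 1's induced payoffs 12, 8, 5; outcome (T, L), payoffs (12, 7).
If Column leads: Player 1's best replies are L→T, C→T, R→M; Column's induced payoffs 7, 3, 8; outcome (M, R), payoffs (11, 8).
Column gets 8 moving first and 7 moving second, so Column prefers to move first.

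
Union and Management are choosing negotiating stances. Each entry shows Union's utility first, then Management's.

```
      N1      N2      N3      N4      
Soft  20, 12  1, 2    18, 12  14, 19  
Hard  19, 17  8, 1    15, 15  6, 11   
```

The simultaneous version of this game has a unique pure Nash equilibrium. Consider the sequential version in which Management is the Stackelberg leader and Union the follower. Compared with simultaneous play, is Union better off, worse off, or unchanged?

Work backward from Union's decision.
- N1 → Union plays Soft (best of 20, 19); Management gets 12.
- N2 → Union plays Hard (best of 1, 8); Management gets 1.
- N3 → Union plays Soft (best of 18, 15); Management gets 12.
- N4 → Union plays Soft (best of 14, 6); Management gets 19.
Management's induced payoffs are 12, 1, 12, 19, so Management commits to N4. Subgame-perfect outcome: (Soft, N4) with payoffs (14, 19).
Now find the simultaneous Nash equilibrium.
Union's best replies: N1→Soft; N2→Hard; N3→Soft; N4→Soft.
Management's best replies: Soft→N4; Hard→N1.
Only (Soft, N4) has each player best-responding; Nash payoffs (14, 19).
Union earns 14 sequentially versus 14 at the Nash outcome: unchanged.

unchanged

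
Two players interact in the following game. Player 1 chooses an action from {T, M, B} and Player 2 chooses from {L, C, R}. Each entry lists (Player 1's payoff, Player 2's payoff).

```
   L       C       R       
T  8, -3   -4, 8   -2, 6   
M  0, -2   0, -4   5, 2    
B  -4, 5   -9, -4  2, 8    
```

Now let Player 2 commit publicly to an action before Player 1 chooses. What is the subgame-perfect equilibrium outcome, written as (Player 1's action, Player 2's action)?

(M, R)

Solve by backward induction (Player 2 leads).
- L → Player 1 plays T (best of 8, 0, -4); Player 2 gets -3.
- C → Player 1 plays M (best of -4, 0, -9); Player 2 gets -4.
- R → Player 1 plays M (best of -2, 5, 2); Player 2 gets 2.
Player 2's induced payoffs are -3, -4, 2, so Player 2 commits to R. Subgame-perfect outcome: (M, R) with payoffs (5, 2).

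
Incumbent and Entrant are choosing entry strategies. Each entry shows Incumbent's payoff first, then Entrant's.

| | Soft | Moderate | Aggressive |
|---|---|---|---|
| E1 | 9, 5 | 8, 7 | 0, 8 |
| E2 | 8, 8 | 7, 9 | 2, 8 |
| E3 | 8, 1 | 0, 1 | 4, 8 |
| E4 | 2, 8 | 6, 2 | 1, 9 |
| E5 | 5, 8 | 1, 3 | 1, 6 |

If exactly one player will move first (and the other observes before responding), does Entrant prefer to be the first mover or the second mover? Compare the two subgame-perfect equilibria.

second

If Incumbent leads: Entrant's best replies are E1→Aggressive, E2→Moderate, E3→Aggressive, E4→Aggressive, E5→Soft; Incumbent's induced payoffs 0, 7, 4, 1, 5; outcome (E2, Moderate), payoffs (7, 9).
If Entrant leads: Incumbent's best replies are Soft→E1, Moderate→E1, Aggressive→E3; Entrant's induced payoffs 5, 7, 8; outcome (E3, Aggressive), payoffs (4, 8).
Entrant gets 8 moving first and 9 moving second, so Entrant prefers to move second.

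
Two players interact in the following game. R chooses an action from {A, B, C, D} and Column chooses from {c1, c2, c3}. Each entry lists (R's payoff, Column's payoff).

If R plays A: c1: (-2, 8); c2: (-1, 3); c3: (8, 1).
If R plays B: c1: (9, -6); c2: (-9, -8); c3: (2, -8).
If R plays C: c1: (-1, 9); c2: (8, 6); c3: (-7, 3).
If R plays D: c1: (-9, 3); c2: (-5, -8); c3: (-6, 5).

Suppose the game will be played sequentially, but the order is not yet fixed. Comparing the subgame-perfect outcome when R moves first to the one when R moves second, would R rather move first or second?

If R leads: Column's best replies are A→c1, B→c1, C→c1, D→c3; R's induced payoffs -2, 9, -1, -6; outcome (B, c1), payoffs (9, -6).
If Column leads: R's best replies are c1→B, c2→C, c3→A; Column's induced payoffs -6, 6, 1; outcome (C, c2), payoffs (8, 6).
R gets 9 moving first and 8 moving second, so R prefers to move first.

first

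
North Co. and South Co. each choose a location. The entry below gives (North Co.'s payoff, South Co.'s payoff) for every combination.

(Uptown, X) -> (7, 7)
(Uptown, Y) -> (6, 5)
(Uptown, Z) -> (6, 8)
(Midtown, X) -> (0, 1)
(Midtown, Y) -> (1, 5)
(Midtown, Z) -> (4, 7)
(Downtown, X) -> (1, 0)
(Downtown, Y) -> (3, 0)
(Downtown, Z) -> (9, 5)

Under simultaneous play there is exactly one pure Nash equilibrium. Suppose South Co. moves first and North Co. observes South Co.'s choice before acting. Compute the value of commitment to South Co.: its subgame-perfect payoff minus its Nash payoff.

North Co. best-responds to each possible South Co. move:
- X: BR = Uptown, leader payoff 7.
- Y: BR = Uptown, leader payoff 5.
- Z: BR = Downtown, leader payoff 5.
Maximizing over 7, 5, 5, South Co. chooses X. Subgame-perfect outcome: (Uptown, X) with payoffs (7, 7).
For the simultaneous game, intersect best replies.
North Co.'s best replies: X→Uptown; Y→Uptown; Z→Downtown.
South Co.'s best replies: Uptown→Z; Midtown→Z; Downtown→Z.
Only (Downtown, Z) has each player best-responding; Nash payoffs (9, 5).
South Co.'s commitment gain: 7 − 5 = 2.

2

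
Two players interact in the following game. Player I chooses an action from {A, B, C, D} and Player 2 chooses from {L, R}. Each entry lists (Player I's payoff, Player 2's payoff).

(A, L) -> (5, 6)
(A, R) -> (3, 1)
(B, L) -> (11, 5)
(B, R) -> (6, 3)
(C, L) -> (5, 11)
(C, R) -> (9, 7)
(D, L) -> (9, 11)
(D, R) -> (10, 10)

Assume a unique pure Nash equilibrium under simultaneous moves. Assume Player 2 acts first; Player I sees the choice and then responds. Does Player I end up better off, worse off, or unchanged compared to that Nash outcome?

Player I best-responds to each possible Player 2 move:
- L: Player I compares 5, 11, 5, 9 and picks B; Player 2 would get 5.
- R: Player I compares 3, 6, 9, 10 and picks D; Player 2 would get 10.
Maximizing over 5, 10, Player 2 chooses R. Subgame-perfect outcome: (D, R) with payoffs (10, 10).
Now find the simultaneous Nash equilibrium.
Player I's best replies: L→B; R→D.
Player 2's best replies: A→L; B→L; C→L; D→L.
The unique mutual best reply is (B, L), giving (11, 5).
Player I earns 10 sequentially versus 11 at the Nash outcome: worse off.

worse off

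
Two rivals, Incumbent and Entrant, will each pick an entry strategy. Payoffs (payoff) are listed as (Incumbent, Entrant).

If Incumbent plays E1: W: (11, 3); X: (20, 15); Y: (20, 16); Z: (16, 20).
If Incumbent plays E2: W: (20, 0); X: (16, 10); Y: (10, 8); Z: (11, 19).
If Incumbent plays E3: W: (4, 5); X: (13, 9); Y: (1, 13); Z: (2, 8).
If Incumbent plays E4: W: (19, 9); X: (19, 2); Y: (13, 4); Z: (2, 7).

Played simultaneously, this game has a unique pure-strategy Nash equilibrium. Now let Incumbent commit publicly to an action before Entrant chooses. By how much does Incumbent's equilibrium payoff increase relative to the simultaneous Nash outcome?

3

Backward induction with Incumbent moving first.
- E1: BR = Z, leader payoff 16.
- E2: BR = Z, leader payoff 11.
- E3: BR = Y, leader payoff 1.
- E4: BR = W, leader payoff 19.
Maximizing over 16, 11, 1, 19, Incumbent chooses E4. Subgame-perfect outcome: (E4, W) with payoffs (19, 9).
Under simultaneous play:
Incumbent's best replies: W→E2; X→E1; Y→E1; Z→E1.
Entrant's best replies: E1→Z; E2→Z; E3→Y; E4→W.
Only (E1, Z) has each player best-responding; Nash payoffs (16, 20).
Incumbent's commitment gain: 19 − 16 = 3.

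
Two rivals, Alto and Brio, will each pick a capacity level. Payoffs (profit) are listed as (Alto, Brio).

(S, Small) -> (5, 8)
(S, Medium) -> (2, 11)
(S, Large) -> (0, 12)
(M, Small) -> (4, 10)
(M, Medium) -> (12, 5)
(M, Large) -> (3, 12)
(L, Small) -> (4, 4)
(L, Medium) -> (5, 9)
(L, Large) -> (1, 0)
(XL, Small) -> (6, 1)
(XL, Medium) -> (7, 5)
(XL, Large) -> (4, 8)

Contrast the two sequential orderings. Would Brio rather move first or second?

If Alto leads: Brio's best replies are S→Large, M→Large, L→Medium, XL→Large; Alto's induced payoffs 0, 3, 5, 4; outcome (L, Medium), payoffs (5, 9).
If Brio leads: Alto's best replies are Small→XL, Medium→M, Large→XL; Brio's induced payoffs 1, 5, 8; outcome (XL, Large), payoffs (4, 8).
Brio gets 8 moving first and 9 moving second, so Brio prefers to move second.

second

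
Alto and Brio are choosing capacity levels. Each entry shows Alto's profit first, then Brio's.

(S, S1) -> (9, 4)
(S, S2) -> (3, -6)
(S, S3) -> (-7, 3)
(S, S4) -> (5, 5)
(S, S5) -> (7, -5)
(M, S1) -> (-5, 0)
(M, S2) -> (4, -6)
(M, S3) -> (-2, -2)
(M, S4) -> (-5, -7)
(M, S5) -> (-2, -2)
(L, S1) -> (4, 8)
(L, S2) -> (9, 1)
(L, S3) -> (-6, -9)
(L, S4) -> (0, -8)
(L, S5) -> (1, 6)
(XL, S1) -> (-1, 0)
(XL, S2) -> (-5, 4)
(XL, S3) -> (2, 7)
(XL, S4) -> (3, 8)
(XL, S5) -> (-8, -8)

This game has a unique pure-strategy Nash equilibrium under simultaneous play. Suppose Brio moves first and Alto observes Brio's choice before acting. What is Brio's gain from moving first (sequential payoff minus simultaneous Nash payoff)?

Backward induction with Brio moving first.
- S1 → Alto plays S (best of 9, -5, 4, -1); Brio gets 4.
- S2 → Alto plays L (best of 3, 4, 9, -5); Brio gets 1.
- S3 → Alto plays XL (best of -7, -2, -6, 2); Brio gets 7.
- S4 → Alto plays S (best of 5, -5, 0, 3); Brio gets 5.
- S5 → Alto plays S (best of 7, -2, 1, -8); Brio gets -5.
Maximizing over 4, 1, 7, 5, -5, Brio chooses S3. Subgame-perfect outcome: (XL, S3) with payoffs (2, 7).
Under simultaneous play:
Alto's best replies: S1→S; S2→L; S3→XL; S4→S; S5→S.
Brio's best replies: S→S4; M→S1; L→S1; XL→S4.
The unique mutual best reply is (S, S4), giving (5, 5).
Brio's commitment gain: 7 − 5 = 2.

2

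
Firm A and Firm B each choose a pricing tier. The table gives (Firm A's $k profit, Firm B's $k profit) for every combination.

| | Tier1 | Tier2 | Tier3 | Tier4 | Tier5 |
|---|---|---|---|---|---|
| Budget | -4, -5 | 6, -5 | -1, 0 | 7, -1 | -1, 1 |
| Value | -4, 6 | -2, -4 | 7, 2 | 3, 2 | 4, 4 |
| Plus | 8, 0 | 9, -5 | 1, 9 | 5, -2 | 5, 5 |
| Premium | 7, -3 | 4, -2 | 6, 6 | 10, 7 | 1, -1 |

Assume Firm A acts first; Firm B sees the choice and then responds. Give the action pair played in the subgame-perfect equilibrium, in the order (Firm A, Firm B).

(Premium, Tier4)

Solve by backward induction (Firm A leads).
- Budget: BR = Tier5, leader payoff -1.
- Value: BR = Tier1, leader payoff -4.
- Plus: BR = Tier3, leader payoff 1.
- Premium: BR = Tier4, leader payoff 10.
Maximizing over -1, -4, 1, 10, Firm A chooses Premium. Subgame-perfect outcome: (Premium, Tier4) with payoffs (10, 7).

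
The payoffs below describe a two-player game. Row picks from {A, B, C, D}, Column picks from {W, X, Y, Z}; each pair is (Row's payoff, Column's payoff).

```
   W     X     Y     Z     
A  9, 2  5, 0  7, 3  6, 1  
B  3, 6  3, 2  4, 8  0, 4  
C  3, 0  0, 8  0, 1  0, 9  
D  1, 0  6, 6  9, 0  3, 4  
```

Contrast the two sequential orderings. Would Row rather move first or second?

first

If Row leads: Column's best replies are A→Y, B→Y, C→Z, D→X; Row's induced payoffs 7, 4, 0, 6; outcome (A, Y), payoffs (7, 3).
If Column leads: Row's best replies are W→A, X→D, Y→D, Z→A; Column's induced payoffs 2, 6, 0, 1; outcome (D, X), payoffs (6, 6).
Row gets 7 moving first and 6 moving second, so Row prefers to move first.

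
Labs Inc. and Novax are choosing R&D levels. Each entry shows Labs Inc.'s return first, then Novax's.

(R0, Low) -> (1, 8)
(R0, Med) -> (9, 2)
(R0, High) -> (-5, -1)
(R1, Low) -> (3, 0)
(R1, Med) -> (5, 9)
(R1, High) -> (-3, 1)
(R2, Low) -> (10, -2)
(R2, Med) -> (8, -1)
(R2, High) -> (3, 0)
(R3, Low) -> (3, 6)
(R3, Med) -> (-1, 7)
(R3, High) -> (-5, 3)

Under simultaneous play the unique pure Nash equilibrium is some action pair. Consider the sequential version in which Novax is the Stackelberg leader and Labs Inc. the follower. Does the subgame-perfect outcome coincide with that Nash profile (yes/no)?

no

Solve by backward induction (Novax leads).
- Low: BR = R2, leader payoff -2.
- Med: BR = R0, leader payoff 2.
- High: BR = R2, leader payoff 0.
Maximizing over -2, 2, 0, Novax chooses Med. Subgame-perfect outcome: (R0, Med) with payoffs (9, 2).
Now find the simultaneous Nash equilibrium.
Labs Inc.'s best replies: Low→R2; Med→R0; High→R2.
Novax's best replies: R0→Low; R1→Med; R2→High; R3→Med.
Only (R2, High) has each player best-responding; Nash payoffs (3, 0).
Sequential outcome (R0, Med) differs from the Nash profile (R2, High).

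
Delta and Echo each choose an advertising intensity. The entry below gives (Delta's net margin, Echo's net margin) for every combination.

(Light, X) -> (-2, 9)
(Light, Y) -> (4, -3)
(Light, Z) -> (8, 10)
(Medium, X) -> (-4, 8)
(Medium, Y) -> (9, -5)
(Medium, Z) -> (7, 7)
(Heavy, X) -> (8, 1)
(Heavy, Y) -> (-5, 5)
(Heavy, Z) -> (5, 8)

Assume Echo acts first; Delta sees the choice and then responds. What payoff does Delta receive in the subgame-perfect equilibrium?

8

Backward induction with Echo moving first.
- X: BR = Heavy, leader payoff 1.
- Y: BR = Medium, leader payoff -5.
- Z: BR = Light, leader payoff 10.
Echo's induced payoffs are 1, -5, 10, so Echo commits to Z. Subgame-perfect outcome: (Light, Z) with payoffs (8, 10).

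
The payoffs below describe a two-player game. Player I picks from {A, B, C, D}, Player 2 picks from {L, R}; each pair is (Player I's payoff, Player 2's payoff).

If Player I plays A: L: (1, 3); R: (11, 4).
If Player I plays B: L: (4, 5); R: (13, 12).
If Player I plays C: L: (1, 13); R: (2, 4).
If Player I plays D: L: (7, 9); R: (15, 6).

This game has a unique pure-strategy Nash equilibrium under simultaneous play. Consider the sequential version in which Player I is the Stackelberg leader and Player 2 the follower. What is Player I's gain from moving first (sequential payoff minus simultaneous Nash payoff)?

6

Solve by backward induction (Player I leads).
- A → Player 2 plays R (best of 3, 4); Player I gets 11.
- B → Player 2 plays R (best of 5, 12); Player I gets 13.
- C → Player 2 plays L (best of 13, 4); Player I gets 1.
- D → Player 2 plays L (best of 9, 6); Player I gets 7.
Among 11, 13, 1, 7, the best is 13 at B. Subgame-perfect outcome: (B, R) with payoffs (13, 12).
Under simultaneous play:
Player I's best replies: L→D; R→D.
Player 2's best replies: A→R; B→R; C→L; D→L.
Only (D, L) has each player best-responding; Nash payoffs (7, 9).
Player I's commitment gain: 13 − 7 = 6.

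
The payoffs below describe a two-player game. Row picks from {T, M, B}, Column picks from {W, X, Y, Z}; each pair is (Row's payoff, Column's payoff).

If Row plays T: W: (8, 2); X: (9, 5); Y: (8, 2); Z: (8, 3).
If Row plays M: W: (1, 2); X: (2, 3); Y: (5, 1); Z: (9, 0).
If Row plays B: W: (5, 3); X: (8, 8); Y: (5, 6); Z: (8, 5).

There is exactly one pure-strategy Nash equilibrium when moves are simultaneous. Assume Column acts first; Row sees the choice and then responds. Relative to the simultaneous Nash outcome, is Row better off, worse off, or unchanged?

Work backward from Row's decision.
- W → Row plays T (best of 8, 1, 5); Column gets 2.
- X → Row plays T (best of 9, 2, 8); Column gets 5.
- Y → Row plays T (best of 8, 5, 5); Column gets 2.
- Z → Row plays M (best of 8, 9, 8); Column gets 0.
Column's induced payoffs are 2, 5, 2, 0, so Column commits to X. Subgame-perfect outcome: (T, X) with payoffs (9, 5).
Now find the simultaneous Nash equilibrium.
Row's best replies: W→T; X→T; Y→T; Z→M.
Column's best replies: T→X; M→X; B→X.
Only (T, X) has each player best-responding; Nash payoffs (9, 5).
Row earns 9 sequentially versus 9 at the Nash outcome: unchanged.

unchanged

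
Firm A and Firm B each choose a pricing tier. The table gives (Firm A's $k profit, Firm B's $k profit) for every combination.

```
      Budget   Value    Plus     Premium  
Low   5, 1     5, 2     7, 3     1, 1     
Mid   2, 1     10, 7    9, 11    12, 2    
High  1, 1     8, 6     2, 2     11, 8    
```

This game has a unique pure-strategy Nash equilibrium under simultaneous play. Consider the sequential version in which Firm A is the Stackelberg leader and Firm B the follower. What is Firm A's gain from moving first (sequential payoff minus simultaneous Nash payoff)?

Firm B best-responds to each possible Firm A move:
- Low: BR = Plus, leader payoff 7.
- Mid: BR = Plus, leader payoff 9.
- High: BR = Premium, leader payoff 11.
Maximizing over 7, 9, 11, Firm A chooses High. Subgame-perfect outcome: (High, Premium) with payoffs (11, 8).
For the simultaneous game, intersect best replies.
Firm A's best replies: Budget→Low; Value→Mid; Plus→Mid; Premium→Mid.
Firm B's best replies: Low→Plus; Mid→Plus; High→Premium.
Only (Mid, Plus) has each player best-responding; Nash payoffs (9, 11).
Firm A's commitment gain: 11 − 9 = 2.

2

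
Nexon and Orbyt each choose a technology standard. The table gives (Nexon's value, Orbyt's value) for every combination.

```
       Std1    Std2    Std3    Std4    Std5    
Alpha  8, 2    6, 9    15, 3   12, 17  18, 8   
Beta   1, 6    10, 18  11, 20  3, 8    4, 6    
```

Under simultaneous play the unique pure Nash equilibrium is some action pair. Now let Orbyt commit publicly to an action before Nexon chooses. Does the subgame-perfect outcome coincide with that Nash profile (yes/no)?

Work backward from Nexon's decision.
- Std1: Nexon compares 8, 1 and picks Alpha; Orbyt would get 2.
- Std2: Nexon compares 6, 10 and picks Beta; Orbyt would get 18.
- Std3: Nexon compares 15, 11 and picks Alpha; Orbyt would get 3.
- Std4: Nexon compares 12, 3 and picks Alpha; Orbyt would get 17.
- Std5: Nexon compares 18, 4 and picks Alpha; Orbyt would get 8.
Among 2, 18, 3, 17, 8, the best is 18 at Std2. Subgame-perfect outcome: (Beta, Std2) with payoffs (10, 18).
Now find the simultaneous Nash equilibrium.
Nexon's best replies: Std1→Alpha; Std2→Beta; Std3→Alpha; Std4→Alpha; Std5→Alpha.
Orbyt's best replies: Alpha→Std4; Beta→Std3.
The unique mutual best reply is (Alpha, Std4), giving (12, 17).
Sequential outcome (Beta, Std2) differs from the Nash profile (Alpha, Std4).

no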